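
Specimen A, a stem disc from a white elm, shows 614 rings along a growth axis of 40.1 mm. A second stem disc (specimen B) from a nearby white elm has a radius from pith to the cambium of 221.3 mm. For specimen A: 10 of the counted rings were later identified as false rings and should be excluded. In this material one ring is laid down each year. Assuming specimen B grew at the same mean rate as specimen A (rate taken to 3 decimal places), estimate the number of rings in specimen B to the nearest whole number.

Specimen A: after corrections the count is 614 − 10 = 604 rings.
A: 40.1 mm over 604 years gives 40.1 / 604 ≈ 0.066 mm/year.
For B, 221.3 / 0.066 = 3353.03 years ≈ 3353 rings.

3353 rings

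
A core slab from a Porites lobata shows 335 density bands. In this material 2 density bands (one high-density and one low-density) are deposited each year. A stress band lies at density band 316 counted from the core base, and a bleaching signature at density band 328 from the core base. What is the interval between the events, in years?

6 years

The two markers are separated by 328 − 316 = 12 density bands.
12 density bands at 2 per year is 12 / 2 = 6 years.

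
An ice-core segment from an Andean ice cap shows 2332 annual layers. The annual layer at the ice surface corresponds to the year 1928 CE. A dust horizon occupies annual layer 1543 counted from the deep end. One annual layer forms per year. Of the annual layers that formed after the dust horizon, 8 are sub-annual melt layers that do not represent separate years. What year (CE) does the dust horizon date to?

The dust horizon sits at annual layer 1543 from the deep end, so 2332 − 1543 = 789 annual layers formed after it.
Removing the 8 false annual layers leaves 789 − 8 = 781 true annual layers beyond the dust horizon.
The annual layer at the ice surface is 1928 CE, so the dust horizon dates to 1928 − 781 = 1147 CE.

1147 CE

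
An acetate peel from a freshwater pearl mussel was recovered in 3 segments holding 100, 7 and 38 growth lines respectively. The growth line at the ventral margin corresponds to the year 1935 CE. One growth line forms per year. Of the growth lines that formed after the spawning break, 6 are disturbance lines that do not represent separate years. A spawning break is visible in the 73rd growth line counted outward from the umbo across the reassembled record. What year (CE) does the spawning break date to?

1869 CE

Total growth lines = 100 + 7 + 38 = 145.
The spawning break sits at growth line 73 from the umbo, so 145 − 73 = 72 growth lines formed after it.
Excluding 6 false growth lines: 72 − 6 = 66.
Counting back 66 years from 1935 CE places the spawning break in 1935 − 66 = 1869 CE.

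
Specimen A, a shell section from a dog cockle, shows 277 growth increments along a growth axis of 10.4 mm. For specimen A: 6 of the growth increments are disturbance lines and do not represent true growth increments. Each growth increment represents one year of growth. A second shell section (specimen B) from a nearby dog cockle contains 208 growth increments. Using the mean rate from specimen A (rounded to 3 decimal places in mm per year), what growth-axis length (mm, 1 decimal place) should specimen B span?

Specimen A: after corrections the count is 277 − 6 = 271 growth increments.
A: 10.4 mm over 271 years gives 10.4 / 271 ≈ 0.038 mm/year.
B's length ≈ 0.038 × 208 = 7.9 mm.

7.9 mm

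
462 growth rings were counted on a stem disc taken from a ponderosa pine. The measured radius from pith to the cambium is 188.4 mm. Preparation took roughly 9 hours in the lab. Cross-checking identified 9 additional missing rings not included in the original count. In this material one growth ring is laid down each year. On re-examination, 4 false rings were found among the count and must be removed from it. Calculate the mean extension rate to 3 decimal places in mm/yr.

After corrections the count is 462 − 4 + 9 = 467 growth rings.
Extension rate ≈ 188.4 / 467 = 0.403 mm/yr.

0.403 mm/yr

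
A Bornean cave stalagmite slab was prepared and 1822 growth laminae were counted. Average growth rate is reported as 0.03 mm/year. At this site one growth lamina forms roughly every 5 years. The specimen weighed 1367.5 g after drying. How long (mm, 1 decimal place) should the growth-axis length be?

273.3 mm

Multiplying by 5 years per growth lamina: 1822 × 5 = 9110 years.
Length ≈ 0.03 × 9110 = 273.3 mm.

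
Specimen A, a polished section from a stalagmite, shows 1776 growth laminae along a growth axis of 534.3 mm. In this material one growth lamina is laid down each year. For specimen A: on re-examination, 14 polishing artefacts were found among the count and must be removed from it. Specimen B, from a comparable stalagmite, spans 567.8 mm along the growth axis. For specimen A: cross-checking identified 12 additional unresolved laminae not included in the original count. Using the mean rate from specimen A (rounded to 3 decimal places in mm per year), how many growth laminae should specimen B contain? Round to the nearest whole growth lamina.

1886 growth laminae

Specimen A: after corrections the count is 1776 − 14 + 12 = 1774 growth laminae.
A: Mean rate = 534.3 mm / 1774 years ≈ 0.301 mm/year.
B spans 567.8 / 0.301 = 1886.38 years ≈ 1886 growth laminae.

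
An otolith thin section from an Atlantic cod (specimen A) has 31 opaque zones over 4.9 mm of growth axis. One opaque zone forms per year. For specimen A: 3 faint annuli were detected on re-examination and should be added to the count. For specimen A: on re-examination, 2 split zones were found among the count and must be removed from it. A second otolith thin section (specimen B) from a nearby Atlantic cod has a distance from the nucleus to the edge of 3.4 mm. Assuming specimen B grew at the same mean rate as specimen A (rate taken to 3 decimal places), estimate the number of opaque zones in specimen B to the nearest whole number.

22 opaque zones

Specimen A: adjusted count: 31 − 2 + 3 = 32 opaque zones.
A: Mean rate = 4.9 mm / 32 years ≈ 0.153 mm/yr.
For B, 3.4 / 0.153 = 22.22 years ≈ 22 opaque zones.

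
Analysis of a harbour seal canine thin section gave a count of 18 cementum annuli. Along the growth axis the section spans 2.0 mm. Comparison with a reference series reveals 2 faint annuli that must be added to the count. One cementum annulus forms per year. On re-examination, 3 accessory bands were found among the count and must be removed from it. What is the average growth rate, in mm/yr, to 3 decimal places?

0.118 mm/yr

Correcting the raw count gives 18 − 3 + 2 = 17 true cementum annuli.
2.0 mm over 17 years gives 2.0 / 17 ≈ 0.118 mm/yr.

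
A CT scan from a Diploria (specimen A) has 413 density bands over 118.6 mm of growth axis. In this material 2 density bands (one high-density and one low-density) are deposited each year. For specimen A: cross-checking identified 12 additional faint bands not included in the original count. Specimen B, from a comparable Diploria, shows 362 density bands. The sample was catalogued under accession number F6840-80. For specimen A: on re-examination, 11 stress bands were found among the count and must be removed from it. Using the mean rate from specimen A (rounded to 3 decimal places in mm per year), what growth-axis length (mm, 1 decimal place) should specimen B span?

103.7 mm

Specimen A: true density band count = 413 − 11 + 12 = 414.
Specimen A: 414 density bands at 2 per year is 414 / 2 = 207 years.
A: Extension rate ≈ 118.6 / 207 = 0.573 mm/yr.
Specimen B: 362 density bands at 2 per year is 362 / 2 = 181 years. For B, 0.573 mm/year × 181 years = 103.7 mm.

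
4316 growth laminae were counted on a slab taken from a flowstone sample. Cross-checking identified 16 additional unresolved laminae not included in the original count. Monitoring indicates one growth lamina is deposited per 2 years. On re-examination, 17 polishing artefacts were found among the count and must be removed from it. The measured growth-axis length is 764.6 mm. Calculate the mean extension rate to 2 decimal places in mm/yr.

Adjusted count: 4316 − 17 + 16 = 4315 growth laminae.
At 2 years per growth lamina, 4315 × 2 = 8630 years.
Extension rate ≈ 764.6 / 8630 = 0.09 mm/yr.

0.09 mm/yr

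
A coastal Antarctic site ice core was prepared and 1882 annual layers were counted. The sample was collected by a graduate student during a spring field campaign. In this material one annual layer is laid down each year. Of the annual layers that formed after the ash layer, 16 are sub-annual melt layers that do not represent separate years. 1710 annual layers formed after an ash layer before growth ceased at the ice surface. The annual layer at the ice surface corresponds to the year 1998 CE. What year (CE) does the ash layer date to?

304 CE

1710 annual layers formed after the ash layer.
1710 − 16 false = 1694 true annual layers after the ash layer.
Counting back 1694 years from 1998 CE places the ash layer in 1998 − 1694 = 304 CE.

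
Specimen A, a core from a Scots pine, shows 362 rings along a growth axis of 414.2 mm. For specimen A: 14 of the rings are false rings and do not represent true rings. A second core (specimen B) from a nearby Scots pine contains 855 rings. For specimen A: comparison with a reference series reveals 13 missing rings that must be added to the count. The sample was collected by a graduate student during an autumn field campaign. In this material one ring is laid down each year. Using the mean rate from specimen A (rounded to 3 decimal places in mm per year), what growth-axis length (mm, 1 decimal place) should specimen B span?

Specimen A: true ring count = 362 − 14 + 13 = 361.
A: Extension rate ≈ 414.2 / 361 = 1.147 mm/yr.
For B, 1.147 mm/year × 855 years = 980.7 mm.

980.7 mm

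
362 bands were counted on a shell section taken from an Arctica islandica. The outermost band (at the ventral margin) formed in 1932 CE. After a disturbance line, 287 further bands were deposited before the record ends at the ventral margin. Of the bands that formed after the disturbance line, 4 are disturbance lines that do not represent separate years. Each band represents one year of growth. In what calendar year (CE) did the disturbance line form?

1649 CE

287 bands post-date the disturbance line.
Excluding 4 false bands: 287 − 4 = 283.
Counting back 283 years from 1932 CE places the disturbance line in 1932 − 283 = 1649 CE.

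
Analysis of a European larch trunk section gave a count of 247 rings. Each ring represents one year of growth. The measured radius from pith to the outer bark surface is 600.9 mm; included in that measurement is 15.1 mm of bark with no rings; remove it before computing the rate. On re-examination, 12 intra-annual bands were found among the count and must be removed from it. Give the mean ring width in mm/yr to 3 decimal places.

2.493 mm/yr

Adjusted count: 247 − 12 = 235 rings.
Net length = 600.9 − 15.1 = 585.8 mm.
Mean rate = 585.8 mm / 235 years ≈ 2.493 mm/yr.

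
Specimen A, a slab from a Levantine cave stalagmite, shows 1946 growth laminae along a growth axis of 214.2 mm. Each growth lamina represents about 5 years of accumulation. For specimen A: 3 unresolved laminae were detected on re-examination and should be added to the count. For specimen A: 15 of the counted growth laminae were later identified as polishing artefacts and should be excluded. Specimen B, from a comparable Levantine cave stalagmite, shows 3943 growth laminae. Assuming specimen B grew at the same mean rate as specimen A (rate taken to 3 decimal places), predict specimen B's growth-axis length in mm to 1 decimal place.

Specimen A: after corrections the count is 1946 − 15 + 3 = 1934 growth laminae.
Specimen A: at 5 years per growth lamina, 1934 × 5 = 9670 years.
A: Extension rate ≈ 214.2 / 9670 = 0.022 mm/yr.
Specimen B: multiplying by 5 years per growth lamina: 3943 × 5 = 19715 years. B's length ≈ 0.022 × 19715 = 433.7 mm.

433.7 mm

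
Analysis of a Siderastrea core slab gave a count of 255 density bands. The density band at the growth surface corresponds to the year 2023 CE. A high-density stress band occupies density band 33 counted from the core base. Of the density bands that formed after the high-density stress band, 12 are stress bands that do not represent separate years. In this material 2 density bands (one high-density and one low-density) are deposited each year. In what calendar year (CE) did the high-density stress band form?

1918 CE

Between density band 33 and the growth surface there are 255 − 33 = 222 density bands.
222 − 12 false = 210 true density bands after the high-density stress band.
Dividing by 2 density bands per year: 210 / 2 = 105 years.
The density band at the growth surface is 2023 CE, so the high-density stress band dates to 2023 − 105 = 1918 CE.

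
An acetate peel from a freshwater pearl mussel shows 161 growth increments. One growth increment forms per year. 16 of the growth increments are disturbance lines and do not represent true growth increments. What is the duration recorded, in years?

145 yr

Correcting the raw count gives 161 − 16 = 145 true growth increments.
At one growth increment per year, that is 145 years.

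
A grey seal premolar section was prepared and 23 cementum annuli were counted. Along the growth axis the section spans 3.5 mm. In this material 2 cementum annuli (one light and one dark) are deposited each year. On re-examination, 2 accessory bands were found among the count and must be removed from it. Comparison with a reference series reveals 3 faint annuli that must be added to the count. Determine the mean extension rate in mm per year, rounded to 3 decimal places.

0.292 mm per year

Correcting the raw count gives 23 − 2 + 3 = 24 true cementum annuli.
With 2 cementum annuli per year, 24 / 2 = 12 years.
Mean rate = 3.5 mm / 12 years ≈ 0.292 mm per year.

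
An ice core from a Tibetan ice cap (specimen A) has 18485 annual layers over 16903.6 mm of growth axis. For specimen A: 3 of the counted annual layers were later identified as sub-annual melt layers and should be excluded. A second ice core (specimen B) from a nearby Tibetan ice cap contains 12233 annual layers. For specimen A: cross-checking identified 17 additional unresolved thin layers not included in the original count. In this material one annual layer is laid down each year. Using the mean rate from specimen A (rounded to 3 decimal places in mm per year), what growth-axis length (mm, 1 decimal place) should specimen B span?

Specimen A: true annual layer count = 18485 − 3 + 17 = 18499.
A: Extension rate ≈ 16903.6 / 18499 = 0.914 mm/year.
B's length ≈ 0.914 × 12233 = 11181.0 mm.

11181.0 mm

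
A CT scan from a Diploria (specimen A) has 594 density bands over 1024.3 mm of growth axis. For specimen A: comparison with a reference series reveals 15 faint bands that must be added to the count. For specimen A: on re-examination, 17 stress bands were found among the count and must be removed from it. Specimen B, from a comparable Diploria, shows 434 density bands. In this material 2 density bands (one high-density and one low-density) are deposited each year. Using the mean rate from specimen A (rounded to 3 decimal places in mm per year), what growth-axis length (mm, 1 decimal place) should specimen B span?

Specimen A: after corrections the count is 594 − 17 + 15 = 592 density bands.
Specimen A: dividing by 2 density bands per year: 592 / 2 = 296 years.
A: Extension rate ≈ 1024.3 / 296 = 3.460 mm/yr.
Specimen B: dividing by 2 density bands per year: 434 / 2 = 217 years. B's length ≈ 3.460 × 217 = 750.8 mm.

750.8 mm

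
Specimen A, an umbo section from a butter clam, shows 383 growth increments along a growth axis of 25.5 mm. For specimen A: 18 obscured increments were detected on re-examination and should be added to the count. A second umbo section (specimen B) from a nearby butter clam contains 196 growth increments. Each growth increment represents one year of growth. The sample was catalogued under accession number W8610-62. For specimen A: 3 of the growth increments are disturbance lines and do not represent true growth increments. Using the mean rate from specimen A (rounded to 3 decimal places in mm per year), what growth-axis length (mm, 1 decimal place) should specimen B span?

12.5 mm

Specimen A: adjusted count: 383 − 3 + 18 = 398 growth increments.
A: Extension rate ≈ 25.5 / 398 = 0.064 mm/year.
B's length ≈ 0.064 × 196 = 12.5 mm.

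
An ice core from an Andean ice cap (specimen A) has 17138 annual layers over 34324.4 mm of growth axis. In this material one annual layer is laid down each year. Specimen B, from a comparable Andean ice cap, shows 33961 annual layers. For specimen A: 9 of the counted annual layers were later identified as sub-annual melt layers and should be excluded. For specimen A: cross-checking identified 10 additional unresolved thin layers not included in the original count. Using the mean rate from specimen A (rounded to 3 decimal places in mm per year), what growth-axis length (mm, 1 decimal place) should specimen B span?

Specimen A: true annual layer count = 17138 − 9 + 10 = 17139.
A: Extension rate ≈ 34324.4 / 17139 = 2.003 mm/yr.
B's length ≈ 2.003 × 33961 = 68023.9 mm.

68023.9 mm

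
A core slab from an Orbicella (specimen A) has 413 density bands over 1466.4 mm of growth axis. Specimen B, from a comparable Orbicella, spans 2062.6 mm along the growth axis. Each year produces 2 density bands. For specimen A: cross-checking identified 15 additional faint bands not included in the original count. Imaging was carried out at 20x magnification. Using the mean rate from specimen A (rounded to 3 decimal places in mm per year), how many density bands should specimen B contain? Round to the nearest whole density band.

602 density bands

Specimen A: true density band count = 413 + 15 = 428.
Specimen A: dividing by 2 density bands per year: 428 / 2 = 214 years.
A: Mean rate = 1466.4 mm / 214 years ≈ 6.852 mm per year.
B spans 2062.6 / 6.852 = 301.02 years; at 2 density bands per year that is 301.02 × 2 ≈ 602 density bands.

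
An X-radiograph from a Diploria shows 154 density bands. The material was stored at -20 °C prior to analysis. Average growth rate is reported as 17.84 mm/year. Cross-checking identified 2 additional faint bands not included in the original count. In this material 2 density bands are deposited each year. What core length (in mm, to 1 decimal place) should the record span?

Correcting the raw count gives 154 + 2 = 156 true density bands.
With 2 density bands per year, 156 / 2 = 78 years.
Length ≈ 17.84 × 78 = 1391.5 mm.

1391.5 mm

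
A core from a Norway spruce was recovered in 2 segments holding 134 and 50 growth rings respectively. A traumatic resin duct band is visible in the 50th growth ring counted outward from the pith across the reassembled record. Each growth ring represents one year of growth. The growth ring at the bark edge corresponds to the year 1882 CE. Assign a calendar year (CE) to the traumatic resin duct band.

Total growth rings = 134 + 50 = 184.
The traumatic resin duct band sits at growth ring 50 from the pith, so 184 − 50 = 134 growth rings formed after it.
Counting back 134 years from 1882 CE places the traumatic resin duct band in 1882 − 134 = 1748 CE.

1748 CE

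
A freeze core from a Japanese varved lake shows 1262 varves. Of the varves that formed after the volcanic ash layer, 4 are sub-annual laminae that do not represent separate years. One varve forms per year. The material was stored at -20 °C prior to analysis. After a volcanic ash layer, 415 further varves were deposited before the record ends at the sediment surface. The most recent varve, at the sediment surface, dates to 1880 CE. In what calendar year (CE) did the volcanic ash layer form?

415 varves formed after the volcanic ash layer.
415 − 4 false = 411 true varves after the volcanic ash layer.
1880 − 411 = 1469 CE.

1469 CE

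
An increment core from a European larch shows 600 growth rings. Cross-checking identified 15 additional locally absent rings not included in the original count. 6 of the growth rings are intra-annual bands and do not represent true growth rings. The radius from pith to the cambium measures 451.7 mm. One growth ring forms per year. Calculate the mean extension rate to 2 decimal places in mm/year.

True growth ring count = 600 − 6 + 15 = 609.
Mean rate = 451.7 mm / 609 years ≈ 0.74 mm/year.

0.74 mm/year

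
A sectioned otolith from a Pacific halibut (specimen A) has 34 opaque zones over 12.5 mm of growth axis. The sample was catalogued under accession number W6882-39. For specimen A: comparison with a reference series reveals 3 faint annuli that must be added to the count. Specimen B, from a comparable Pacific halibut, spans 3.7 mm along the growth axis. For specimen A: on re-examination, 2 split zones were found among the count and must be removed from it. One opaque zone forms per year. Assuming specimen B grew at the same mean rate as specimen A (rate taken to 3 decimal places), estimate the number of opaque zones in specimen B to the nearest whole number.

Specimen A: after corrections the count is 34 − 2 + 3 = 35 opaque zones.
A: Extension rate ≈ 12.5 / 35 = 0.357 mm/year.
For B, 3.7 / 0.357 = 10.36 years ≈ 10 opaque zones.

10 opaque zones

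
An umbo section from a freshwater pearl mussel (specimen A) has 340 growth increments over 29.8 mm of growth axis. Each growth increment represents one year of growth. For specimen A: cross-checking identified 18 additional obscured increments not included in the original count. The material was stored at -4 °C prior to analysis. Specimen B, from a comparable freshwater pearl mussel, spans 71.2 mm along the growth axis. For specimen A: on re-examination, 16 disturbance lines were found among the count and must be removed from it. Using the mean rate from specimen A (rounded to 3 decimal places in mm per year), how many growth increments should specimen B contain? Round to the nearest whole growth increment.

818 growth increments

Specimen A: after corrections the count is 340 − 16 + 18 = 342 growth increments.
A: 29.8 mm over 342 years gives 29.8 / 342 ≈ 0.087 mm per year.
B spans 71.2 / 0.087 = 818.39 years ≈ 818 growth increments.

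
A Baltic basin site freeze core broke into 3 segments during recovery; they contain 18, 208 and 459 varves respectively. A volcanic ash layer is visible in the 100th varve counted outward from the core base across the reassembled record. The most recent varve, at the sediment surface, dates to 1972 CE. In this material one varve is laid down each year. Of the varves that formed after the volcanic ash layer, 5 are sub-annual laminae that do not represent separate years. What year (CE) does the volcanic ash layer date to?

Total varves = 18 + 208 + 459 = 685.
The volcanic ash layer sits at varve 100 from the core base, so 685 − 100 = 585 varves formed after it.
Removing the 5 false varves leaves 585 − 5 = 580 true varves beyond the volcanic ash layer.
The varve at the sediment surface is 1972 CE, so the volcanic ash layer dates to 1972 − 580 = 1392 CE.

1392 CE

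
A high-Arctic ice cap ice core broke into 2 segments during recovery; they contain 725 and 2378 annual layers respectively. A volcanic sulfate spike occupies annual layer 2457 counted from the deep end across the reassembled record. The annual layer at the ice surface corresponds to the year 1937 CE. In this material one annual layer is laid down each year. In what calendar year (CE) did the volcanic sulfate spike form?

1291 CE

Total annual layers = 725 + 2378 = 3103.
3103 − 2457 = 646 annual layers lie beyond the volcanic sulfate spike toward the ice surface.
Counting back 646 years from 1937 CE places the volcanic sulfate spike in 1937 − 646 = 1291 CE.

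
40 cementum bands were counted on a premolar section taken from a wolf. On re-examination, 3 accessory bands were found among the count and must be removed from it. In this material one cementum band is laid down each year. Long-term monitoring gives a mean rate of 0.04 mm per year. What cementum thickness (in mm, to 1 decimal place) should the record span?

1.5 mm

Correcting the raw count gives 40 − 3 = 37 true cementum bands.
Length ≈ 0.04 × 37 = 1.5 mm.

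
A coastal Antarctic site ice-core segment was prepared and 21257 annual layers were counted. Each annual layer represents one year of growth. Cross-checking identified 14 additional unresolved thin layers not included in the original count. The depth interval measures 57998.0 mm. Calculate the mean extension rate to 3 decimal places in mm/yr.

2.727 mm/yr

Adjusted count: 21257 + 14 = 21271 annual layers.
Mean rate = 57998.0 mm / 21271 years ≈ 2.727 mm/yr.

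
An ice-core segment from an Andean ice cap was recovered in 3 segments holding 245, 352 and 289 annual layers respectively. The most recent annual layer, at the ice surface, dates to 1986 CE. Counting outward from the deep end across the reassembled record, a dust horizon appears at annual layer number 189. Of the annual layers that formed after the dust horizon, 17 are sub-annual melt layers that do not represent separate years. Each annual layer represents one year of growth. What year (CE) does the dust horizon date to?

1306 CE

Total annual layers = 245 + 352 + 289 = 886.
886 − 189 = 697 annual layers lie beyond the dust horizon toward the ice surface.
Removing the 17 false annual layers leaves 697 − 17 = 680 true annual layers beyond the dust horizon.
The annual layer at the ice surface is 1986 CE, so the dust horizon dates to 1986 − 680 = 1306 CE.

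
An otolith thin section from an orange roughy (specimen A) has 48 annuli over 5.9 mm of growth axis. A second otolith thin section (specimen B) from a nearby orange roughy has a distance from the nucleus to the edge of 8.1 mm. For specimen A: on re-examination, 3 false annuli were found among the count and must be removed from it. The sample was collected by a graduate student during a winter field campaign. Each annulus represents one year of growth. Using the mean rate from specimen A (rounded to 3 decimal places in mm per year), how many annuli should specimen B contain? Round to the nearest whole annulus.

62 annuli

Specimen A: after corrections the count is 48 − 3 = 45 annuli.
A: Extension rate ≈ 5.9 / 45 = 0.131 mm/year.
Specimen B: 8.1 mm / 0.131 mm per year = 61.83 years ≈ 62 annuli.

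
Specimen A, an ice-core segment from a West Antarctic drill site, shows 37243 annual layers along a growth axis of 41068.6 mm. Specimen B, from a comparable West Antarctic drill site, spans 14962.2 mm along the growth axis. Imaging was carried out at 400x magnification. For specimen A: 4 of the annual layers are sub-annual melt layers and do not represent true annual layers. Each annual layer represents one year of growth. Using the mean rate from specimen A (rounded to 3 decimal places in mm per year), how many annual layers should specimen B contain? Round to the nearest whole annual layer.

Specimen A: after corrections the count is 37243 − 4 = 37239 annual layers.
A: 41068.6 mm over 37239 years gives 41068.6 / 37239 ≈ 1.103 mm per year.
For B, 14962.2 / 1.103 = 13565.00 years ≈ 13565 annual layers.

13565 annual layers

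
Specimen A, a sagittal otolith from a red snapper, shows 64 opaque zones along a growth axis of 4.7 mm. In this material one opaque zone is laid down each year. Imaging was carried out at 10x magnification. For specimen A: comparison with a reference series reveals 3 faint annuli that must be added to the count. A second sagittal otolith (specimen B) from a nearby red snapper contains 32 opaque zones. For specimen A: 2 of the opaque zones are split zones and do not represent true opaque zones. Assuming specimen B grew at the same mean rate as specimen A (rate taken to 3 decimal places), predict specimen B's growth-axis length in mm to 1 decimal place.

Specimen A: correcting the raw count gives 64 − 2 + 3 = 65 true opaque zones.
A: Mean rate = 4.7 mm / 65 years ≈ 0.072 mm/yr.
For B, 0.072 mm/year × 32 years = 2.3 mm.

2.3 mm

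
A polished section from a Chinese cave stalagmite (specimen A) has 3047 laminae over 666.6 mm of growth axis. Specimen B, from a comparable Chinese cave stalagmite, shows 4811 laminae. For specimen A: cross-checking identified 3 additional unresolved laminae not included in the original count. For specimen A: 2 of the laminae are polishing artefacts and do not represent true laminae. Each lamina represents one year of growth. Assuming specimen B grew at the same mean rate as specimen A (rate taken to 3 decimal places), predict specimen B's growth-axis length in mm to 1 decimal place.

Specimen A: adjusted count: 3047 − 2 + 3 = 3048 laminae.
A: Mean rate = 666.6 mm / 3048 years ≈ 0.219 mm/year.
For B, 0.219 mm/year × 4811 years = 1053.6 mm.

1053.6 mm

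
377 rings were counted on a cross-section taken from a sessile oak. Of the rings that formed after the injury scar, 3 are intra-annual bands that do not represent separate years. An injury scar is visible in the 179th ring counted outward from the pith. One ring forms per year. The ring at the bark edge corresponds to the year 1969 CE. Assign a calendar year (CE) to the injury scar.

1774 CE

377 − 179 = 198 rings lie beyond the injury scar toward the bark edge.
Removing the 3 false rings leaves 198 − 3 = 195 true rings beyond the injury scar.
1969 − 195 = 1774 CE.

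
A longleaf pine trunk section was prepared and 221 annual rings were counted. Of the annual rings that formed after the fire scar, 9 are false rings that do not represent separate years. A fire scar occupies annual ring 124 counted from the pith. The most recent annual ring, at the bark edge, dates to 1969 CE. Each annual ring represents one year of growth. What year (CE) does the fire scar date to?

221 − 124 = 97 annual rings lie beyond the fire scar toward the bark edge.
97 − 9 false = 88 true annual rings after the fire scar.
Counting back 88 years from 1969 CE places the fire scar in 1969 − 88 = 1881 CE.

1881 CE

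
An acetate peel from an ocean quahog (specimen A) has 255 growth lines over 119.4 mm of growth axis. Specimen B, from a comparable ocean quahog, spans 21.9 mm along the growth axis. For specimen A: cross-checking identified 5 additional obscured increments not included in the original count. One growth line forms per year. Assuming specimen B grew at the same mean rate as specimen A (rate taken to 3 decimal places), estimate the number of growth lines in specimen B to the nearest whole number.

48 growth lines

Specimen A: correcting the raw count gives 255 + 5 = 260 true growth lines.
A: Extension rate ≈ 119.4 / 260 = 0.459 mm/yr.
Specimen B: 21.9 mm / 0.459 mm per year = 47.71 years ≈ 48 growth lines.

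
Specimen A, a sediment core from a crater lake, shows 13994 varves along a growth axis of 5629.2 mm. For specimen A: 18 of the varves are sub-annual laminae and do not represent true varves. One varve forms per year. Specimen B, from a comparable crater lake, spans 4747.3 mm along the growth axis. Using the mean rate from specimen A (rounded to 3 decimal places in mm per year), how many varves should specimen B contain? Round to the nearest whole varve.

Specimen A: adjusted count: 13994 − 18 = 13976 varves.
A: Mean rate = 5629.2 mm / 13976 years ≈ 0.403 mm/yr.
B spans 4747.3 / 0.403 = 11779.90 years ≈ 11780 varves.

11780 varves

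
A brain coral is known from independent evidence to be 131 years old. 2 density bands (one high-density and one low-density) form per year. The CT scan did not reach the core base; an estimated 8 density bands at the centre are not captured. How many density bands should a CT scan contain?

Expected density bands: 131 × 2 = 262.
Subtracting the 8 density bands not captured gives 262 − 8 = 254 density bands in the record.

254 density bands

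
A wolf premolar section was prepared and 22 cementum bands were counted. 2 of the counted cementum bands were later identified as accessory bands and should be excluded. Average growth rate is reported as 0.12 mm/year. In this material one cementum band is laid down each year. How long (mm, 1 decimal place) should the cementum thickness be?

2.4 mm

After corrections the count is 22 − 2 = 20 cementum bands.
Length ≈ 0.12 × 20 = 2.4 mm.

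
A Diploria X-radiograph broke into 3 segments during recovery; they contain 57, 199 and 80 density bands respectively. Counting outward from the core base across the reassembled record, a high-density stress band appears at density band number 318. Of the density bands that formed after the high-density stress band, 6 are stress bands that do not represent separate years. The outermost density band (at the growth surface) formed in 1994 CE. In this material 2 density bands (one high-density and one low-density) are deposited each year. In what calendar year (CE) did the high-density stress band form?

1988 CE

Total density bands = 57 + 199 + 80 = 336.
Between density band 318 and the growth surface there are 336 − 318 = 18 density bands.
Excluding 6 false density bands: 18 − 6 = 12.
12 density bands at 2 per year is 12 / 2 = 6 years.
The density band at the growth surface is 1994 CE, so the high-density stress band dates to 1994 − 6 = 1988 CE.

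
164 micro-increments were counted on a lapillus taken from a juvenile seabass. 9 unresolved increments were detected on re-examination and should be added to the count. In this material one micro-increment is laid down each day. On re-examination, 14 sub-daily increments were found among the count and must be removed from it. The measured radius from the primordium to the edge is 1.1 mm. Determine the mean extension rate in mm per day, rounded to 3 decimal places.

Adjusted count: 164 − 14 + 9 = 159 micro-increments.
1.1 mm over 159 days gives 1.1 / 159 ≈ 0.007 mm per day.

0.007 mm per day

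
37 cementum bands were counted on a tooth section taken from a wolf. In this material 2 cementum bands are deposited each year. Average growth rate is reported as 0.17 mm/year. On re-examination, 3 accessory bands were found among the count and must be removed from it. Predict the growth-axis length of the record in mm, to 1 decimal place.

2.9 mm

After corrections the count is 37 − 3 = 34 cementum bands.
34 cementum bands at 2 per year is 34 / 2 = 17 years.
17 years at 0.17 mm/year gives 0.17 × 17 = 2.9 mm.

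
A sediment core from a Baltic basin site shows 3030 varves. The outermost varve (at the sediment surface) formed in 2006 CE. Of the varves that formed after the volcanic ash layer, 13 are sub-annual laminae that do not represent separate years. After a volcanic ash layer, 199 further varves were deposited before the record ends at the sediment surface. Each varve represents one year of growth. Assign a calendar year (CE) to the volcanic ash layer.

1820 CE

199 varves formed after the volcanic ash layer.
Excluding 13 false varves: 199 − 13 = 186.
Counting back 186 years from 2006 CE places the volcanic ash layer in 2006 − 186 = 1820 CE.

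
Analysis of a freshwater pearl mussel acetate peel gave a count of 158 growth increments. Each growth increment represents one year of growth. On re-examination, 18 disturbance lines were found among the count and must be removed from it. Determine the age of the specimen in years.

140 years

Correcting the raw count gives 158 − 18 = 140 true growth increments.
With a one-to-one growth increment periodicity this is 140 years.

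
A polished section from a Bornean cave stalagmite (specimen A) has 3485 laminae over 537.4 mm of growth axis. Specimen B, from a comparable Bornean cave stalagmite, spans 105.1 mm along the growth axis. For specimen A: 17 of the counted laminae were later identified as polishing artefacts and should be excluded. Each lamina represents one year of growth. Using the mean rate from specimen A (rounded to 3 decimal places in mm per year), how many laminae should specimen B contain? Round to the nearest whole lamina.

678 laminae

Specimen A: true lamina count = 3485 − 17 = 3468.
A: 537.4 mm over 3468 years gives 537.4 / 3468 ≈ 0.155 mm/year.
For B, 105.1 / 0.155 = 678.06 years ≈ 678 laminae.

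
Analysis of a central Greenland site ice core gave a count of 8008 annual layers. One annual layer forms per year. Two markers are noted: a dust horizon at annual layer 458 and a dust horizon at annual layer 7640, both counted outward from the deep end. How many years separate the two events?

The two markers are separated by 7640 − 458 = 7182 annual layers.
That is 7182 years at one annual layer per year.

7182 yr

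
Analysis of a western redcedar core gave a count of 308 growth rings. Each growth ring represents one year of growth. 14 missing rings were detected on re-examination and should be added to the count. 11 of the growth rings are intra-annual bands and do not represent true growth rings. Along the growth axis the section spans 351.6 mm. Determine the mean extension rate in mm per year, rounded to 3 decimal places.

1.131 mm per year

After corrections the count is 308 − 11 + 14 = 311 growth rings.
Extension rate ≈ 351.6 / 311 = 1.131 mm per year.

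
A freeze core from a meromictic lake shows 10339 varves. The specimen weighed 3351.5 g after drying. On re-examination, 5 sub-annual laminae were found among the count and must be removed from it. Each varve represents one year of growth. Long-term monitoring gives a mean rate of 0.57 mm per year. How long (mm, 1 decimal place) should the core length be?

5890.4 mm

Correcting the raw count gives 10339 − 5 = 10334 true varves.
Length ≈ 0.57 × 10334 = 5890.4 mm.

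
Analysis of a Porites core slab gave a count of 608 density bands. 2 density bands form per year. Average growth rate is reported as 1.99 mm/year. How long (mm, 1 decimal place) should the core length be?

605.0 mm

Dividing by 2 density bands per year: 608 / 2 = 304 years.
304 years at 1.99 mm/year gives 1.99 × 304 = 605.0 mm.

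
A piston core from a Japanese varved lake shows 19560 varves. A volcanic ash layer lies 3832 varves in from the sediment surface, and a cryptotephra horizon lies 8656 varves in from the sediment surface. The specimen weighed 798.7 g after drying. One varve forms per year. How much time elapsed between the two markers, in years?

4824 years

The two markers are separated by 8656 − 3832 = 4824 varves.
At one varve per year, 4824 years elapsed between them.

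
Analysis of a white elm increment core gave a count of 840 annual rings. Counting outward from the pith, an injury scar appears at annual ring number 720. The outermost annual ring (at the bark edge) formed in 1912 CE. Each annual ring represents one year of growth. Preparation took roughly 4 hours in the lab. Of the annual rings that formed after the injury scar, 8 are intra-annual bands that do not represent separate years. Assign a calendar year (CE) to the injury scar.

The injury scar sits at annual ring 720 from the pith, so 840 − 720 = 120 annual rings formed after it.
Excluding 8 false annual rings: 120 − 8 = 112.
Counting back 112 years from 1912 CE places the injury scar in 1912 − 112 = 1800 CE.

1800 CE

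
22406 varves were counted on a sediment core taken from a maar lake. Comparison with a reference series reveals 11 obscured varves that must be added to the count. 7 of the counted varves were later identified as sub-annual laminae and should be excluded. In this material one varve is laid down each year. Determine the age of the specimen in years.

22410 years

True varve count = 22406 − 7 + 11 = 22410.
With a one-to-one varve periodicity this is 22410 years.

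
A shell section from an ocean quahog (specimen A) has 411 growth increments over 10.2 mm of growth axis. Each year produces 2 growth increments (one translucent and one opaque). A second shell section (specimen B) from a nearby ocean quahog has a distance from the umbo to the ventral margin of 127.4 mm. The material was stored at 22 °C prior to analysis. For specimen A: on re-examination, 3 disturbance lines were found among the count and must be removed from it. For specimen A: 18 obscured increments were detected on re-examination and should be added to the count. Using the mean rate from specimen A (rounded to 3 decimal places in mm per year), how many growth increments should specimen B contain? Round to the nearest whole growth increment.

Specimen A: correcting the raw count gives 411 − 3 + 18 = 426 true growth increments.
Specimen A: dividing by 2 growth increments per year: 426 / 2 = 213 years.
A: 10.2 mm over 213 years gives 10.2 / 213 ≈ 0.048 mm/yr.
B spans 127.4 / 0.048 = 2654.17 years; at 2 growth increments per year that is 2654.17 × 2 ≈ 5308 growth increments.

5308 growth increments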